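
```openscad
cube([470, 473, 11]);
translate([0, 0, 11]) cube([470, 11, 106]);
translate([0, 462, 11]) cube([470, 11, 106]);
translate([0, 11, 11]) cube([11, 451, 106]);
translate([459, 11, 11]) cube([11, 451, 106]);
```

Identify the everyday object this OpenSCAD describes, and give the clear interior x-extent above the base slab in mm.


An open box. The internal width is 448 mm.

A 470×473 base slab with four walls standing on it — an open box. The base is 470 mm wide and the walls are 11 mm thick, so the internal width is 470 − 2 × 11 = 448 mm.


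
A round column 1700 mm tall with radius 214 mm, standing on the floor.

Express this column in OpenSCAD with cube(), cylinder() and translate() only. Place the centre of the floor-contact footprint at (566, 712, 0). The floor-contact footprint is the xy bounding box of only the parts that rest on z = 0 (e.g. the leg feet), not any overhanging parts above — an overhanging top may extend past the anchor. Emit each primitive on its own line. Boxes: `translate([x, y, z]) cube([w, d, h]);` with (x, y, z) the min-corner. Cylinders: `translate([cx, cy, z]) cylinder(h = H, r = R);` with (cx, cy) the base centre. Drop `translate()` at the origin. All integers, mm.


translate([566, 712, 0]) cylinder(h = 1700, r = 214);


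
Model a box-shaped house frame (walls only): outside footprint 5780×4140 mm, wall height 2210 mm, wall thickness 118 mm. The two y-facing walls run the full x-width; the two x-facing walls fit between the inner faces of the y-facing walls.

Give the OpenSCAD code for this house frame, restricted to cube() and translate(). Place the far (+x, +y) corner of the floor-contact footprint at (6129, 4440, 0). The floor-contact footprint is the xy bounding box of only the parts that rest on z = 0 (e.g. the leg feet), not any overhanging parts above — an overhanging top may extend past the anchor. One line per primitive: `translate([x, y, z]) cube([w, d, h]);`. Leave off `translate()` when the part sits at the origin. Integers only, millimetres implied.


translate([349, 300, 0]) cube([5780, 118, 2210]);
translate([349, 4322, 0]) cube([5780, 118, 2210]);
translate([349, 418, 0]) cube([118, 3904, 2210]);
translate([6011, 418, 0]) cube([118, 3904, 2210]);


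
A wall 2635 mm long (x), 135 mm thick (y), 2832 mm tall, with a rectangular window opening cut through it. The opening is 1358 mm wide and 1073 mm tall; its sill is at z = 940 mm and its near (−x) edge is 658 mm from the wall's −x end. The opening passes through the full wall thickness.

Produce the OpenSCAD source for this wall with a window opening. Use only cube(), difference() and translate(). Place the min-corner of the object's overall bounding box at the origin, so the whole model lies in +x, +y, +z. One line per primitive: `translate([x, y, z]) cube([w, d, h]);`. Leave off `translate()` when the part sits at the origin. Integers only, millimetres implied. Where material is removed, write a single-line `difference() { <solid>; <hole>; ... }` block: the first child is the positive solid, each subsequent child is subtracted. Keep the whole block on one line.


difference() { cube([2635, 135, 2832]); translate([658, 0, 940]) cube([1358, 135, 1073]); }


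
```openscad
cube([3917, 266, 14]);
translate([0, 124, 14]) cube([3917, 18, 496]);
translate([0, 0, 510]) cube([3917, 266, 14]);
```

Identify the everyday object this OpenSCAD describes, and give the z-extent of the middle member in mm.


An I-beam. The web height is 496 mm.

Two wide flanges with a thin centred web — an I-beam. Overall 524 mm minus two 14 mm flanges gives a web of 524 − 2·14 = 496 mm.


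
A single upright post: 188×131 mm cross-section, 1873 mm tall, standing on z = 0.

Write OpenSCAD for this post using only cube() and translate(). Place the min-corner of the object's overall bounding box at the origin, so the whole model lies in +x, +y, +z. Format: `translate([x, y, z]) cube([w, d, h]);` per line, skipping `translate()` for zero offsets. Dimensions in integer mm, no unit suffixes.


cube([188, 131, 1873]);


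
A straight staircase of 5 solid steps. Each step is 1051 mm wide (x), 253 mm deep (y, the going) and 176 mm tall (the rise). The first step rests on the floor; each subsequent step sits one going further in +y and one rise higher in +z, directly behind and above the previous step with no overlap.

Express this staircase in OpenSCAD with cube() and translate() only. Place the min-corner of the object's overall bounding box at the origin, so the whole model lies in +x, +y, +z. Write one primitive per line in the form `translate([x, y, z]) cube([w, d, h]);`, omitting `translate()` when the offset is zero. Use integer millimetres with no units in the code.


cube([1051, 253, 176]);
translate([0, 253, 176]) cube([1051, 253, 176]);
translate([0, 506, 352]) cube([1051, 253, 176]);
translate([0, 759, 528]) cube([1051, 253, 176]);
translate([0, 1012, 704]) cube([1051, 253, 176]);


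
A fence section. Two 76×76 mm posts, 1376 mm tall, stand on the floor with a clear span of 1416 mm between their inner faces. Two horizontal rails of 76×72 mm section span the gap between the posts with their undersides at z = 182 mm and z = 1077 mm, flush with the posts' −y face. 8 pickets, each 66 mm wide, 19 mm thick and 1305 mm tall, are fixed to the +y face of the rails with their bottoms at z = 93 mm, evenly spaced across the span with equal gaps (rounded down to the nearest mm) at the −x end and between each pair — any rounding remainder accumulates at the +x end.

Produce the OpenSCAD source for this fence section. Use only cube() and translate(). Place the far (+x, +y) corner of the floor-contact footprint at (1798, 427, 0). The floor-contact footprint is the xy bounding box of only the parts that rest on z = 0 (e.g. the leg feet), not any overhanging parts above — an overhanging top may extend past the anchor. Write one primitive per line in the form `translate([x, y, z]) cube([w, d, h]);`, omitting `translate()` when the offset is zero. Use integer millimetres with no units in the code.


translate([230, 351, 0]) cube([76, 76, 1376]);
translate([1722, 351, 0]) cube([76, 76, 1376]);
translate([306, 351, 182]) cube([1416, 76, 72]);
translate([306, 351, 1077]) cube([1416, 76, 72]);
translate([404, 427, 93]) cube([66, 19, 1305]);
translate([568, 427, 93]) cube([66, 19, 1305]);
translate([732, 427, 93]) cube([66, 19, 1305]);
translate([896, 427, 93]) cube([66, 19, 1305]);
translate([1060, 427, 93]) cube([66, 19, 1305]);
translate([1224, 427, 93]) cube([66, 19, 1305]);
translate([1388, 427, 93]) cube([66, 19, 1305]);
translate([1552, 427, 93]) cube([66, 19, 1305]);


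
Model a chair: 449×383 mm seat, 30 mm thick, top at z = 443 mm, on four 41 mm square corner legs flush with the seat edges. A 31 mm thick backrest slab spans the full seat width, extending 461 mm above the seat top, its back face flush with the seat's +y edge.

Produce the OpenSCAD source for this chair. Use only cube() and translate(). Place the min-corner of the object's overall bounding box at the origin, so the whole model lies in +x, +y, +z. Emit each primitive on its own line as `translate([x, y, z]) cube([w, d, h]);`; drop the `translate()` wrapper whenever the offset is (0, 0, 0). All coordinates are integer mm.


translate([0, 0, 413]) cube([449, 383, 30]);
cube([41, 41, 413]);
translate([408, 0, 0]) cube([41, 41, 413]);
translate([0, 342, 0]) cube([41, 41, 413]);
translate([408, 342, 0]) cube([41, 41, 413]);
translate([0, 352, 443]) cube([449, 31, 461]);


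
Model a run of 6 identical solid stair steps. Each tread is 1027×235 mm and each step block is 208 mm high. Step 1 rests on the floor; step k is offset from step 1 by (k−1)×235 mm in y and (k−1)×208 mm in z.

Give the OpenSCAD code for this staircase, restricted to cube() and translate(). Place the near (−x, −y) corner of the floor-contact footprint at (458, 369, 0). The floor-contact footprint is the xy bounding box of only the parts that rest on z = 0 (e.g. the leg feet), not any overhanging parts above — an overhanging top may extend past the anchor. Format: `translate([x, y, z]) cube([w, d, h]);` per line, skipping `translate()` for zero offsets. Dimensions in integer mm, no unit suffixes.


translate([458, 369, 0]) cube([1027, 235, 208]);
translate([458, 604, 208]) cube([1027, 235, 208]);
translate([458, 839, 416]) cube([1027, 235, 208]);
translate([458, 1074, 624]) cube([1027, 235, 208]);
translate([458, 1309, 832]) cube([1027, 235, 208]);
translate([458, 1544, 1040]) cube([1027, 235, 208]);


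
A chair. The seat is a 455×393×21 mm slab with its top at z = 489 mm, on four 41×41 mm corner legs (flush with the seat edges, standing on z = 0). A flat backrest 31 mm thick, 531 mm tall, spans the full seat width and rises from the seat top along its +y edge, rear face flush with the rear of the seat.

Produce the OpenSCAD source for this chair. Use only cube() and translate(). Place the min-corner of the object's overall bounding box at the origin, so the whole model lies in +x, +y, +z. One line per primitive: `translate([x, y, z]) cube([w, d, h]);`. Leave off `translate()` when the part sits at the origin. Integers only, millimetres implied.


translate([0, 0, 468]) cube([455, 393, 21]);
cube([41, 41, 468]);
translate([414, 0, 0]) cube([41, 41, 468]);
translate([0, 352, 0]) cube([41, 41, 468]);
translate([414, 352, 0]) cube([41, 41, 468]);
translate([0, 362, 489]) cube([455, 31, 531]);


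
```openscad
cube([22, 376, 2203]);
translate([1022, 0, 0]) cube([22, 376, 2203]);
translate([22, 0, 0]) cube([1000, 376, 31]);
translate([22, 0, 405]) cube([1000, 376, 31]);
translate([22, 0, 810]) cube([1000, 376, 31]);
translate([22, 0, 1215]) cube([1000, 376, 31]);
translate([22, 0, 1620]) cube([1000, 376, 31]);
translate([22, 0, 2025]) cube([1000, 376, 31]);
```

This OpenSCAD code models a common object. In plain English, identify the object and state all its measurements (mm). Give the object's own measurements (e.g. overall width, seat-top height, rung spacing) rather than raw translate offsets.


An open bookshelf. Two side panels, each 22 mm thick, 376 mm deep and 2203 mm tall, stand 1044 mm apart (outside-to-outside). Between them sit 6 shelves, each 31 mm thick and 376 mm deep, spanning the full gap between the sides. The bottom shelf rests on the floor (its underside at z = 0) and the clear gap between one shelf's top and the next shelf's underside is 374 mm.


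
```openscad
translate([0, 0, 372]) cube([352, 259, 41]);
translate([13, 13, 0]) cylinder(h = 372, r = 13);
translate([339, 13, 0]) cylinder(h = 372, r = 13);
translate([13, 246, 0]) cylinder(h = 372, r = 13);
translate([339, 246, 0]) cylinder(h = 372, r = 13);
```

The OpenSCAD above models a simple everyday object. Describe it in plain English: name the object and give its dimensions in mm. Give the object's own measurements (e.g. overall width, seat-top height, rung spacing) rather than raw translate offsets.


A four-legged stool. The seat is a 352×259×41 mm slab whose top surface is at z = 413 mm; four round legs, each 26 mm in diameter, run from the floor (z = 0) to the underside of the seat, each leg's axis is inset half a diameter from the nearest pair of seat edges (so the leg's bounding box is flush with the corner).


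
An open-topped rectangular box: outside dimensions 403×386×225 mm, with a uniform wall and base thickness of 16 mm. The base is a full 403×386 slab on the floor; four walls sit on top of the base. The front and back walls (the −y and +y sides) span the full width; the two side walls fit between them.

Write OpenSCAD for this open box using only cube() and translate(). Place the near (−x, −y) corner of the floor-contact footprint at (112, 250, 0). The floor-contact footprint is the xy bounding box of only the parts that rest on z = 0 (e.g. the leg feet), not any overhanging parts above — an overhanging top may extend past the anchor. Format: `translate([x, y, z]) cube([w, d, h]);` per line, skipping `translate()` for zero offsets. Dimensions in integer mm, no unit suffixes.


translate([112, 250, 0]) cube([403, 386, 16]);
translate([112, 250, 16]) cube([403, 16, 209]);
translate([112, 620, 16]) cube([403, 16, 209]);
translate([112, 266, 16]) cube([16, 354, 209]);
translate([499, 266, 16]) cube([16, 354, 209]);


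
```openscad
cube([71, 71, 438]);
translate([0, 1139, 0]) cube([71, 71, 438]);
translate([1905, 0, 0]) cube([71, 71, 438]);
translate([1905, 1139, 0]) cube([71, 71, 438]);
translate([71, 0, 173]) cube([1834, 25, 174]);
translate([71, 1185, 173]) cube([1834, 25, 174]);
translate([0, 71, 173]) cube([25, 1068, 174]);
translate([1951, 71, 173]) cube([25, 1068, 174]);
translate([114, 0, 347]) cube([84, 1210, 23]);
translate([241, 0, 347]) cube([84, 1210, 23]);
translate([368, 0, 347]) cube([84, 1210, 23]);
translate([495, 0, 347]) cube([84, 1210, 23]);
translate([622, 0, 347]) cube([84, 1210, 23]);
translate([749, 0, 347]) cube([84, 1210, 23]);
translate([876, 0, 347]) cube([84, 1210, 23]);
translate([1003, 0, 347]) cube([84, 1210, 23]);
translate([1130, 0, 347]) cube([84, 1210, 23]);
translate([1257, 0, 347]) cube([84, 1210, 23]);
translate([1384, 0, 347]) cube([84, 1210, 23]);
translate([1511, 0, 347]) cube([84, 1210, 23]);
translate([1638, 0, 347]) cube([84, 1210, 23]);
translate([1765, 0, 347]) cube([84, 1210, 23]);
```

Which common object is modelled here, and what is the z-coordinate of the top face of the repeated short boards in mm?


A bed frame. The slat-top height is 370 mm.

Four posts, four rails, and a row of slats — a bed frame. Slats sit on the rails at z = 173 + 174 = 347; with slat thickness 23, the top is 370 mm.


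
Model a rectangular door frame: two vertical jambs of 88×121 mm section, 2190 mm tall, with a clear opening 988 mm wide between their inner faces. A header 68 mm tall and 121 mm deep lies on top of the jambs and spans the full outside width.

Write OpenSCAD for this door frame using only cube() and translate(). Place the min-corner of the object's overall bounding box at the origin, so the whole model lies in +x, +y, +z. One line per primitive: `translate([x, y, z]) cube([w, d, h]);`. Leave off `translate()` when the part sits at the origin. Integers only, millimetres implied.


cube([88, 121, 2190]);
translate([1076, 0, 0]) cube([88, 121, 2190]);
translate([0, 0, 2190]) cube([1164, 121, 68]);


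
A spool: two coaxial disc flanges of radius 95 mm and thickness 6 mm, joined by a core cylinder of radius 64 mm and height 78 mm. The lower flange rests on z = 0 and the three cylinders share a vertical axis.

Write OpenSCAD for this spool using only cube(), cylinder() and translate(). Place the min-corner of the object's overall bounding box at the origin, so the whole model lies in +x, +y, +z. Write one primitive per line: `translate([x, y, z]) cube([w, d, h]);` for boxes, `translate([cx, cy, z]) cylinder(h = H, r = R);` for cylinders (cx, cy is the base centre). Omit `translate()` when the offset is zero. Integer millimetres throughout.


translate([95, 95, 0]) cylinder(h = 6, r = 95);
translate([95, 95, 6]) cylinder(h = 78, r = 64);
translate([95, 95, 84]) cylinder(h = 6, r = 95);


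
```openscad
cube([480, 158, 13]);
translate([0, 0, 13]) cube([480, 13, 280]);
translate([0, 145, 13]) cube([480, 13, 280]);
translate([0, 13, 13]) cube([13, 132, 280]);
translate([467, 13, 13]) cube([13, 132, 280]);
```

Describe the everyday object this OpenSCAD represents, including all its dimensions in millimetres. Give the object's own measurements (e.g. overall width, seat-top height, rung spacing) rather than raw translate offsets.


An open-topped rectangular box: outside dimensions 480×158×293 mm, with a uniform wall and base thickness of 13 mm. The base is a full 480×158 slab on the floor; four walls sit on top of the base. The front and back walls (the −y and +y sides) span the full width; the two side walls fit between them.


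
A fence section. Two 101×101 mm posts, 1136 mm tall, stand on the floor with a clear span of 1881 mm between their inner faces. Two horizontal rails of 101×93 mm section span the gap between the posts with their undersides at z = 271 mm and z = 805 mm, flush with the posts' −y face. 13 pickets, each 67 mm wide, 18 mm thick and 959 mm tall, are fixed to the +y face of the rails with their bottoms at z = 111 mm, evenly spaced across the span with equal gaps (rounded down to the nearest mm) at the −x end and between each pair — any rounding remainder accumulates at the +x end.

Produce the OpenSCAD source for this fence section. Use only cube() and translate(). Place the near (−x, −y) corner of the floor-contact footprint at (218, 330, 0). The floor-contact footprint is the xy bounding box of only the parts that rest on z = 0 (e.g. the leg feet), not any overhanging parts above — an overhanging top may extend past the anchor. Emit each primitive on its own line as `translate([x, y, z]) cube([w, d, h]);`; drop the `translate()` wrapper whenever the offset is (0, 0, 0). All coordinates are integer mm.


translate([218, 330, 0]) cube([101, 101, 1136]);
translate([2200, 330, 0]) cube([101, 101, 1136]);
translate([319, 330, 271]) cube([1881, 101, 93]);
translate([319, 330, 805]) cube([1881, 101, 93]);
translate([391, 431, 111]) cube([67, 18, 959]);
translate([530, 431, 111]) cube([67, 18, 959]);
translate([669, 431, 111]) cube([67, 18, 959]);
translate([808, 431, 111]) cube([67, 18, 959]);
translate([947, 431, 111]) cube([67, 18, 959]);
translate([1086, 431, 111]) cube([67, 18, 959]);
translate([1225, 431, 111]) cube([67, 18, 959]);
translate([1364, 431, 111]) cube([67, 18, 959]);
translate([1503, 431, 111]) cube([67, 18, 959]);
translate([1642, 431, 111]) cube([67, 18, 959]);
translate([1781, 431, 111]) cube([67, 18, 959]);
translate([1920, 431, 111]) cube([67, 18, 959]);
translate([2059, 431, 111]) cube([67, 18, 959]);


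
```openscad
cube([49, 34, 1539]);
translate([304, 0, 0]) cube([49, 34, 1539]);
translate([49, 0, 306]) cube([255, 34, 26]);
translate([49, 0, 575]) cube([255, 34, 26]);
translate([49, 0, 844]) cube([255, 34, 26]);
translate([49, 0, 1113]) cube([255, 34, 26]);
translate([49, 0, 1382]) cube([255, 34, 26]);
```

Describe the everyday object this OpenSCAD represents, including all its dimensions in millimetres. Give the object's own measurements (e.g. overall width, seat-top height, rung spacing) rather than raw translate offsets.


A straight ladder. Two 49×34 mm vertical rails, 1539 mm tall, stand 353 mm apart (outside-to-outside) with their front faces coplanar on the −y side. 5 rungs, each 34 mm deep and 26 mm tall, span between the inner faces of the rails, front faces flush with the rails. The lowest rung's underside is at z = 306 mm and rungs are spaced 269 mm apart (underside to underside).


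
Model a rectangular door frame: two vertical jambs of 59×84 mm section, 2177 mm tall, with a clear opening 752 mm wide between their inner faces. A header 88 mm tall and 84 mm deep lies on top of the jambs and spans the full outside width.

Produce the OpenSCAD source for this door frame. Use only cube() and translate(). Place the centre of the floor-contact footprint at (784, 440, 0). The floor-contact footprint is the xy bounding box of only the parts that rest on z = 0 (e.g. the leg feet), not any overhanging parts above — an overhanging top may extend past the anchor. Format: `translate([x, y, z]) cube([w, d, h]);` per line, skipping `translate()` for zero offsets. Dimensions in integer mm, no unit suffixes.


translate([349, 398, 0]) cube([59, 84, 2177]);
translate([1160, 398, 0]) cube([59, 84, 2177]);
translate([349, 398, 2177]) cube([870, 84, 88]);


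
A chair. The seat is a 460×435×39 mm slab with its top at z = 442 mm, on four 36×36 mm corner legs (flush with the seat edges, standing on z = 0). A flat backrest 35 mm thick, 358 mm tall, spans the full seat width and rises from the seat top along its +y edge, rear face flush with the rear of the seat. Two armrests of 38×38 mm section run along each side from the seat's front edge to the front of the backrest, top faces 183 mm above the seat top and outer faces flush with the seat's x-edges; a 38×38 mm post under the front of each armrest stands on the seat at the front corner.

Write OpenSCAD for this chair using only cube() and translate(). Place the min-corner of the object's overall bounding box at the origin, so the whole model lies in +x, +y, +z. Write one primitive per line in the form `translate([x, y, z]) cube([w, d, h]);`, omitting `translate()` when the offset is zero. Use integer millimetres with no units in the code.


translate([0, 0, 403]) cube([460, 435, 39]);
cube([36, 36, 403]);
translate([424, 0, 0]) cube([36, 36, 403]);
translate([0, 399, 0]) cube([36, 36, 403]);
translate([424, 399, 0]) cube([36, 36, 403]);
translate([0, 400, 442]) cube([460, 35, 358]);
translate([0, 0, 587]) cube([38, 400, 38]);
translate([422, 0, 587]) cube([38, 400, 38]);
translate([0, 0, 442]) cube([38, 38, 145]);
translate([422, 0, 442]) cube([38, 38, 145]);


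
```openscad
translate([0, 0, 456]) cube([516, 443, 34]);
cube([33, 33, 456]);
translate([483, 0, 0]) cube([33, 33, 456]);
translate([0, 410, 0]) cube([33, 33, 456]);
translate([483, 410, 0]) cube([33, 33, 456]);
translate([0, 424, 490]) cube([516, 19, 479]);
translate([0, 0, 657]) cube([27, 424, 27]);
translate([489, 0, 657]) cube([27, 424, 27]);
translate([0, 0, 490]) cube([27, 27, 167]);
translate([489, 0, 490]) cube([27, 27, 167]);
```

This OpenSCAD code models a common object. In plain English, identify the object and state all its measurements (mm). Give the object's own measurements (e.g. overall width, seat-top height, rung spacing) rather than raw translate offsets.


A chair. The seat is a 516×443×34 mm slab with its top at z = 490 mm, on four 33×33 mm corner legs (flush with the seat edges, standing on z = 0). A flat backrest 19 mm thick, 479 mm tall, spans the full seat width and rises from the seat top along its +y edge, rear face flush with the rear of the seat. Two armrests of 27×27 mm section run along each side from the seat's front edge to the front of the backrest, top faces 194 mm above the seat top and outer faces flush with the seat's x-edges; a 27×27 mm post under the front of each armrest stands on the seat at the front corner.


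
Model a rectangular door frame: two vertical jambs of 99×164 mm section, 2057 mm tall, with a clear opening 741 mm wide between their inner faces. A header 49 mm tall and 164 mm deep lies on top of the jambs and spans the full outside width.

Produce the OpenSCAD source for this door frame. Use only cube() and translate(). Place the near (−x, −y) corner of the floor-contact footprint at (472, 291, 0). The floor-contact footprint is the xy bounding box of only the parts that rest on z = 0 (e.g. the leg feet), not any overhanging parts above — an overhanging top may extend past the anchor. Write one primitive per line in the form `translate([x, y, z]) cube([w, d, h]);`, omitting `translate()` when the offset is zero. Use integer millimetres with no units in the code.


translate([472, 291, 0]) cube([99, 164, 2057]);
translate([1312, 291, 0]) cube([99, 164, 2057]);
translate([472, 291, 2057]) cube([939, 164, 49]);


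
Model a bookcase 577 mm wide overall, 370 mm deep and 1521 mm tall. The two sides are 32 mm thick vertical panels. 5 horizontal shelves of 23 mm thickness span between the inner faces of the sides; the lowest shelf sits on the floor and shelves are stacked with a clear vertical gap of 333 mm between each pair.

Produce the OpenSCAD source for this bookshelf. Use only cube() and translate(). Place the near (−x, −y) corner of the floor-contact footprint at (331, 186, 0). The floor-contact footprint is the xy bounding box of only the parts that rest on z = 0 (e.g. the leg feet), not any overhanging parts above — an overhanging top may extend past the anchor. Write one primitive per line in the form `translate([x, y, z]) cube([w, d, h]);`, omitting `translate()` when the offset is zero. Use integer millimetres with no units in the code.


translate([331, 186, 0]) cube([32, 370, 1521]);
translate([876, 186, 0]) cube([32, 370, 1521]);
translate([363, 186, 0]) cube([513, 370, 23]);
translate([363, 186, 356]) cube([513, 370, 23]);
translate([363, 186, 712]) cube([513, 370, 23]);
translate([363, 186, 1068]) cube([513, 370, 23]);
translate([363, 186, 1424]) cube([513, 370, 23]);


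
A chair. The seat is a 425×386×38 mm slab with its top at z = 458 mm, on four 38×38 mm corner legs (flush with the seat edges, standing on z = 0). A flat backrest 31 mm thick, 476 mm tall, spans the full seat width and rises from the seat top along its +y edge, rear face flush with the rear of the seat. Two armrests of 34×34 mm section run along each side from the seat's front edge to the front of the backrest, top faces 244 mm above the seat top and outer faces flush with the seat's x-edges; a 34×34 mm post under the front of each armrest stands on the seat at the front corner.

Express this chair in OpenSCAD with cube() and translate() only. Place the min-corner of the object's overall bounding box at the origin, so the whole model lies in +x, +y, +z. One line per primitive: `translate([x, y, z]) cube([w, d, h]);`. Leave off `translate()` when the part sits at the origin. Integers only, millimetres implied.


translate([0, 0, 420]) cube([425, 386, 38]);
cube([38, 38, 420]);
translate([387, 0, 0]) cube([38, 38, 420]);
translate([0, 348, 0]) cube([38, 38, 420]);
translate([387, 348, 0]) cube([38, 38, 420]);
translate([0, 355, 458]) cube([425, 31, 476]);
translate([0, 0, 668]) cube([34, 355, 34]);
translate([391, 0, 668]) cube([34, 355, 34]);
translate([0, 0, 458]) cube([34, 34, 210]);
translate([391, 0, 458]) cube([34, 34, 210]);


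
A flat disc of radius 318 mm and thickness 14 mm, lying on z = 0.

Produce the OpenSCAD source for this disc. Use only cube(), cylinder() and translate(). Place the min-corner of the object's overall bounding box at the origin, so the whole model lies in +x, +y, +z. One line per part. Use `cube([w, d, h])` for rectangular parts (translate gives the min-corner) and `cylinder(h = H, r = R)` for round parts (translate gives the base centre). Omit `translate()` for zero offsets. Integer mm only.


translate([318, 318, 0]) cylinder(h = 14, r = 318);


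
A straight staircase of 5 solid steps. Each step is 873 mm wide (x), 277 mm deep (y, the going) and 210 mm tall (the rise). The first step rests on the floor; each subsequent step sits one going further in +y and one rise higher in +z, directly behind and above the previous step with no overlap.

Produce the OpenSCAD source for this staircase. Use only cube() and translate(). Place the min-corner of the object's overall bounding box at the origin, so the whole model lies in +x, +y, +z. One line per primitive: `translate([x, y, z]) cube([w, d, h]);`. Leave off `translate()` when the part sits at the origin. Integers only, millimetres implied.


cube([873, 277, 210]);
translate([0, 277, 210]) cube([873, 277, 210]);
translate([0, 554, 420]) cube([873, 277, 210]);
translate([0, 831, 630]) cube([873, 277, 210]);
translate([0, 1108, 840]) cube([873, 277, 210]);


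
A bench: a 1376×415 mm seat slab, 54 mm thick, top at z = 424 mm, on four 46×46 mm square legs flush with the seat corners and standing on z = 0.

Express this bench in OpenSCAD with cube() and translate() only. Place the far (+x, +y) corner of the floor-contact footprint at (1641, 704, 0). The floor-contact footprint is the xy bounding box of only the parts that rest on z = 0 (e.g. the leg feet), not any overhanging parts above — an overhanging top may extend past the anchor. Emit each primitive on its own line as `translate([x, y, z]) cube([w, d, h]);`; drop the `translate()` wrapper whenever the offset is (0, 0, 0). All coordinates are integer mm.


translate([265, 289, 370]) cube([1376, 415, 54]);
translate([265, 289, 0]) cube([46, 46, 370]);
translate([265, 658, 0]) cube([46, 46, 370]);
translate([1595, 289, 0]) cube([46, 46, 370]);
translate([1595, 658, 0]) cube([46, 46, 370]);


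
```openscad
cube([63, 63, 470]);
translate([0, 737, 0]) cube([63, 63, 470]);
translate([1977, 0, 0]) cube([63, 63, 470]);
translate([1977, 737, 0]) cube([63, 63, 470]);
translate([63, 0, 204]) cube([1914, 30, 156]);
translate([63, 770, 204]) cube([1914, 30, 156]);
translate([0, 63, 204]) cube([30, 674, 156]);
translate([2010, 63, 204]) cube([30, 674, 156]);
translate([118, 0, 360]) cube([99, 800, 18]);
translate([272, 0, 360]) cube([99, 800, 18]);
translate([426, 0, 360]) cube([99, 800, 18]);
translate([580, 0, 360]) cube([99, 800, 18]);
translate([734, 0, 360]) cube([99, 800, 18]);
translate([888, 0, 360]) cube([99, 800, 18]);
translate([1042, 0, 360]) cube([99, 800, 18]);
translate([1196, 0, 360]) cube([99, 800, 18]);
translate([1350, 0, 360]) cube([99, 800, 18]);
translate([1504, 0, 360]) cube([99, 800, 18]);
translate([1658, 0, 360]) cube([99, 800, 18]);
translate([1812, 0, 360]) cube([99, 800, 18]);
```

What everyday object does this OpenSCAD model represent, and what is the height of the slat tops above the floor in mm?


A bed frame. The slat-top height is 378 mm.

Four posts, four rails, and a row of slats — a bed frame. Slats sit on the rails at z = 204 + 156 = 360; with slat thickness 18, the top is 378 mm.


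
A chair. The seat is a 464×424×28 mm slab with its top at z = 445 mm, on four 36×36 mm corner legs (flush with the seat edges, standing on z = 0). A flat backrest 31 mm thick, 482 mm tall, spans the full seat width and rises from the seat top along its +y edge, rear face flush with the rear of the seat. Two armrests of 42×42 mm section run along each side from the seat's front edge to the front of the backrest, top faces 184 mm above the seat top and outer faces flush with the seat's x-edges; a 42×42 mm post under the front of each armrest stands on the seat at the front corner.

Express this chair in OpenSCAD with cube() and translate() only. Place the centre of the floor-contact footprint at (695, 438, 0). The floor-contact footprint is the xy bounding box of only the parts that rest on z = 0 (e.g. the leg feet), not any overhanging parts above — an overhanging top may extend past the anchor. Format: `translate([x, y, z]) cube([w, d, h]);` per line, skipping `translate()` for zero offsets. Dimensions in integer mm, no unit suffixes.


// leg_h = 445 - 28 = 417
// arm post h = 184 - 42 = 142
translate([463, 226, 417]) cube([464, 424, 28]);
translate([463, 226, 0]) cube([36, 36, 417]);
translate([891, 226, 0]) cube([36, 36, 417]);
translate([463, 614, 0]) cube([36, 36, 417]);
translate([891, 614, 0]) cube([36, 36, 417]);
translate([463, 619, 445]) cube([464, 31, 482]);
translate([463, 226, 587]) cube([42, 393, 42]);
translate([885, 226, 587]) cube([42, 393, 42]);
translate([463, 226, 445]) cube([42, 42, 142]);
translate([885, 226, 445]) cube([42, 42, 142]);


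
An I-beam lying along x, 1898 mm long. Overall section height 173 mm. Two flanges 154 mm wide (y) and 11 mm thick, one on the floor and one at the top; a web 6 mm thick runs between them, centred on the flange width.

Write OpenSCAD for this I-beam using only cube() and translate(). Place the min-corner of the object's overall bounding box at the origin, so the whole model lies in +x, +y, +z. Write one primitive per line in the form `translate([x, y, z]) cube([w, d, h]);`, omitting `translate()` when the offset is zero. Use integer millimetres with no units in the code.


cube([1898, 154, 11]);
translate([0, 74, 11]) cube([1898, 6, 151]);
translate([0, 0, 162]) cube([1898, 154, 11]);


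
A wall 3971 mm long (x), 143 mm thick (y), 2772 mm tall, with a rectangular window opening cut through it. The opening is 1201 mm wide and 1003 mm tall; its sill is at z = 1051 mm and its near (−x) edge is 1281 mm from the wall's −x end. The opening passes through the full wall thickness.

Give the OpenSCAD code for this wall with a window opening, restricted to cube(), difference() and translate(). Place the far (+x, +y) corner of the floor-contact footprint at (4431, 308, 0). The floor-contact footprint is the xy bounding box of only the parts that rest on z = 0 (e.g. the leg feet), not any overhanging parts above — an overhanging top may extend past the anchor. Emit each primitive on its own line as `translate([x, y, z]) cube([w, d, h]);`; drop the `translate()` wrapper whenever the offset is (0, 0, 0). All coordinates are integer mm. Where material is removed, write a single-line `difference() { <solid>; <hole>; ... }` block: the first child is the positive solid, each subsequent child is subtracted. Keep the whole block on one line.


difference() { translate([460, 165, 0]) cube([3971, 143, 2772]); translate([1741, 165, 1051]) cube([1201, 143, 1003]); }


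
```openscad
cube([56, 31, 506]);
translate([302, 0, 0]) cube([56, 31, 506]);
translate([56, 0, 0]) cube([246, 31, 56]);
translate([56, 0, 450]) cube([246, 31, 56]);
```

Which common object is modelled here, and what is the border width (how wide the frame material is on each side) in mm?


A picture frame. The border width is 56 mm.

Four thin pieces enclosing a rectangular opening — a picture frame. The two full-height stiles are 506 mm tall; the top rail sits at z = 450 and is 56 mm tall, so the border above the opening is 506 − 450 = 56 mm, matching the stile x-width.


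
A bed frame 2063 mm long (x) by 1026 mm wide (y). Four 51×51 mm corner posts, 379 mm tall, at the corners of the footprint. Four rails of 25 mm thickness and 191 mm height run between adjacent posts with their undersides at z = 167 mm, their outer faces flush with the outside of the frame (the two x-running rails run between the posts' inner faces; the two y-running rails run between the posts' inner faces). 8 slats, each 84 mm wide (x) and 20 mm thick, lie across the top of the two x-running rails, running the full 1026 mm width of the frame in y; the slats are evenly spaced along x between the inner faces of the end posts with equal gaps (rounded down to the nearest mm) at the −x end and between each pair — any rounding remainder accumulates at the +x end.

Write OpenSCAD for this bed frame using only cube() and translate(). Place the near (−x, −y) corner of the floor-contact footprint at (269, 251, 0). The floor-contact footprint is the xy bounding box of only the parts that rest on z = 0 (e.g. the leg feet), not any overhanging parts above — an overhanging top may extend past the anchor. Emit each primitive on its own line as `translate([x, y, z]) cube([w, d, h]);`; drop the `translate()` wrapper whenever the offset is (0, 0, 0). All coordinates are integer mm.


translate([269, 251, 0]) cube([51, 51, 379]);
translate([269, 1226, 0]) cube([51, 51, 379]);
translate([2281, 251, 0]) cube([51, 51, 379]);
translate([2281, 1226, 0]) cube([51, 51, 379]);
translate([320, 251, 167]) cube([1961, 25, 191]);
translate([320, 1252, 167]) cube([1961, 25, 191]);
translate([269, 302, 167]) cube([25, 924, 191]);
translate([2307, 302, 167]) cube([25, 924, 191]);
translate([463, 251, 358]) cube([84, 1026, 20]);
translate([690, 251, 358]) cube([84, 1026, 20]);
translate([917, 251, 358]) cube([84, 1026, 20]);
translate([1144, 251, 358]) cube([84, 1026, 20]);
translate([1371, 251, 358]) cube([84, 1026, 20]);
translate([1598, 251, 358]) cube([84, 1026, 20]);
translate([1825, 251, 358]) cube([84, 1026, 20]);
translate([2052, 251, 358]) cube([84, 1026, 20]);


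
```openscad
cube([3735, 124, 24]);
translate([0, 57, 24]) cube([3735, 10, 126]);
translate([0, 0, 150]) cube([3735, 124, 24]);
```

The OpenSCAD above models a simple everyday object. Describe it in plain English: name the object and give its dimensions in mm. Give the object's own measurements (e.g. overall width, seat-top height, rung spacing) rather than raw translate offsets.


An I-beam lying along x, 3735 mm long. Overall section height 174 mm. Two flanges 124 mm wide (y) and 24 mm thick, one on the floor and one at the top; a web 10 mm thick runs between them, centred on the flange width.


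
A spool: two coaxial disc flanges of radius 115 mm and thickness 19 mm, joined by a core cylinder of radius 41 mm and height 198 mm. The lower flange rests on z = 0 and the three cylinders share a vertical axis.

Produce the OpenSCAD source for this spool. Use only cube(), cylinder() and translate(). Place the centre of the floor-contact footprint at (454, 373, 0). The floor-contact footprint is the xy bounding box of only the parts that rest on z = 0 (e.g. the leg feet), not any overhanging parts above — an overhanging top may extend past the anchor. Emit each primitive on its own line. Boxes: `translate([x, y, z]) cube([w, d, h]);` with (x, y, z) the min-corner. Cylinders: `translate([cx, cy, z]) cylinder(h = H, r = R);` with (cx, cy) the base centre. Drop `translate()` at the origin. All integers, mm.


translate([454, 373, 0]) cylinder(h = 19, r = 115);
translate([454, 373, 19]) cylinder(h = 198, r = 41);
translate([454, 373, 217]) cylinder(h = 19, r = 115);


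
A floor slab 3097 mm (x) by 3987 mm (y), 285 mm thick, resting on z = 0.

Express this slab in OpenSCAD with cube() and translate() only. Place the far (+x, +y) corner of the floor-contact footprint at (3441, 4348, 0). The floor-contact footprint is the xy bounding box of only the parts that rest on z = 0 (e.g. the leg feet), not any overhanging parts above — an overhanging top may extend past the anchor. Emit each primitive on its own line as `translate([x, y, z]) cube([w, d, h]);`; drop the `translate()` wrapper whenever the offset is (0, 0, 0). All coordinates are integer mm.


translate([344, 361, 0]) cube([3097, 3987, 285]);


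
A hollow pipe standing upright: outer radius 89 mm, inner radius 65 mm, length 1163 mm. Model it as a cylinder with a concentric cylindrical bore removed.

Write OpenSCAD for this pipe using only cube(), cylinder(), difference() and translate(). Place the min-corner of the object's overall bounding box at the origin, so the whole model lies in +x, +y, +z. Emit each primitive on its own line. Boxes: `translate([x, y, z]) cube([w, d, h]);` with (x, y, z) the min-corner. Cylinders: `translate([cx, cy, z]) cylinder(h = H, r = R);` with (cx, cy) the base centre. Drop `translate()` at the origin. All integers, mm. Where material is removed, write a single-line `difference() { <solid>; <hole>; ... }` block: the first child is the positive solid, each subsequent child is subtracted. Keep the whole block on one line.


difference() { translate([89, 89, 0]) cylinder(h = 1163, r = 89); translate([89, 89, 0]) cylinder(h = 1163, r = 65); }


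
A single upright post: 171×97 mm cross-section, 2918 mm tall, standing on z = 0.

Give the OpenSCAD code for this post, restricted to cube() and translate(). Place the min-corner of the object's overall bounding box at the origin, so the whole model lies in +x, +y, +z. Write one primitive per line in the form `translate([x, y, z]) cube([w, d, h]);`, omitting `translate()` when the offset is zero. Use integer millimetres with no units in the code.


cube([171, 97, 2918]);


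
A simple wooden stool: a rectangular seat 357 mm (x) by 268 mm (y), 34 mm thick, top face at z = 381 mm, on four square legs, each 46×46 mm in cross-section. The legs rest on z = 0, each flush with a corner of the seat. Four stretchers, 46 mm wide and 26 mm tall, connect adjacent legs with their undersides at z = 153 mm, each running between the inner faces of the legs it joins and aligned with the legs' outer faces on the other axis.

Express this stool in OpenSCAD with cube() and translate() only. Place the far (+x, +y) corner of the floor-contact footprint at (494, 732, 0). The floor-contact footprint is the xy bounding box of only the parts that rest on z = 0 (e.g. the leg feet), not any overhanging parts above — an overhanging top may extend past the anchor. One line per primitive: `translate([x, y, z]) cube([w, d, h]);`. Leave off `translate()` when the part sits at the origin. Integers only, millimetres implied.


translate([137, 464, 347]) cube([357, 268, 34]);
translate([137, 464, 0]) cube([46, 46, 347]);
translate([448, 464, 0]) cube([46, 46, 347]);
translate([137, 686, 0]) cube([46, 46, 347]);
translate([448, 686, 0]) cube([46, 46, 347]);
translate([183, 464, 153]) cube([265, 46, 26]);
translate([183, 686, 153]) cube([265, 46, 26]);
translate([137, 510, 153]) cube([46, 176, 26]);
translate([448, 510, 153]) cube([46, 176, 26]);
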